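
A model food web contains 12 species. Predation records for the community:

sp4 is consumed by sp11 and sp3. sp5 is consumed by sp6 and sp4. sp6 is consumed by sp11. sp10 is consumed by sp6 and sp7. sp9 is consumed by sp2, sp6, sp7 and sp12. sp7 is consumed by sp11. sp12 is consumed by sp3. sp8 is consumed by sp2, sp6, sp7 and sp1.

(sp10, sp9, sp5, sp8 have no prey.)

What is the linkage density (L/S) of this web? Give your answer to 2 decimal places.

There are L = 17 links among S = 12 species.
L/S = 17/12 = 1.4167 ≈ 1.42.

L/S = 1.42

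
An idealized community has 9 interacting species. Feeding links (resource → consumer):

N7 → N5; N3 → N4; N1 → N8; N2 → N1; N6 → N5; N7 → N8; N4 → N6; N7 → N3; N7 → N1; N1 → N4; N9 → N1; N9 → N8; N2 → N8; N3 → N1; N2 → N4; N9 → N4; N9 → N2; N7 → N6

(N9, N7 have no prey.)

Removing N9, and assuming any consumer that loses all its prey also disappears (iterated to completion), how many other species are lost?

1

Remove N9.
Round 1: N2 (all prey gone) → extinct.
No further losses. Total secondary extinctions: 1.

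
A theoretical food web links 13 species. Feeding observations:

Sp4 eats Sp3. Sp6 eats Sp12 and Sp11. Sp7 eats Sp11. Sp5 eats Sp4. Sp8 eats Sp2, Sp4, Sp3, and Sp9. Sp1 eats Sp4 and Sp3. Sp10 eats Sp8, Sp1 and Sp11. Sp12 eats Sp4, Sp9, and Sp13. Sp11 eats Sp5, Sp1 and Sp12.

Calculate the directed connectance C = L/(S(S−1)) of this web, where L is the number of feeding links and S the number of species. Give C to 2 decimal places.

C = 0.13

The web has S = 13 species and L = 20 feeding links.
C = L / (S(S−1)) = 20 / 156 = 0.1282 ≈ 0.13.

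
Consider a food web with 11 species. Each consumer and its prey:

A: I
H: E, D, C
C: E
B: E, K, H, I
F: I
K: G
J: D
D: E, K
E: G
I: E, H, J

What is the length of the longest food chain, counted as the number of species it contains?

One longest chain: G → E → D → H → I → F.
It has 6 species and 5 links.

6 species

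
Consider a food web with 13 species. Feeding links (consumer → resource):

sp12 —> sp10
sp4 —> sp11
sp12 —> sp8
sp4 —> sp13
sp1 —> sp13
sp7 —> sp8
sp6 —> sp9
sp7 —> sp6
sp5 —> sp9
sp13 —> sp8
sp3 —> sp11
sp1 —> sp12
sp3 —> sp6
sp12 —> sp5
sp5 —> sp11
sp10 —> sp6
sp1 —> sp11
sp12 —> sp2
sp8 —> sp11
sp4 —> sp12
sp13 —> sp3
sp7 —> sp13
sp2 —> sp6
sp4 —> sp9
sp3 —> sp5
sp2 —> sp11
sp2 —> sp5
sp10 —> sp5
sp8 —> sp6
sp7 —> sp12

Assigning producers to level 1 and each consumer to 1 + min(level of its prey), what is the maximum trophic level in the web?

Producers (level 1): sp9, sp11.
Following each consumer down to its lowest-level prey: sp9 → sp5 → sp10 (levels 1 through 3).
All prey of sp10 (sp5 2, sp6 2) are at level 2 or above, so sp10 is at level 1 + 2 = 3.
Every consumer has at least one prey at level 2 or below, so none exceeds level 3.

3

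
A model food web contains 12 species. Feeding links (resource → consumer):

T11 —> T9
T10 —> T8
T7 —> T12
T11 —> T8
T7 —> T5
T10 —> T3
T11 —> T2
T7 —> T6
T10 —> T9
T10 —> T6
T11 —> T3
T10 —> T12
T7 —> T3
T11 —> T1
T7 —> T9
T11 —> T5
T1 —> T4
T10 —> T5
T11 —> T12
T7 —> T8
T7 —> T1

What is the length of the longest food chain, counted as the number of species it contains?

One longest chain: T7 → T1 → T4.
It has 3 species and 2 links.

3 species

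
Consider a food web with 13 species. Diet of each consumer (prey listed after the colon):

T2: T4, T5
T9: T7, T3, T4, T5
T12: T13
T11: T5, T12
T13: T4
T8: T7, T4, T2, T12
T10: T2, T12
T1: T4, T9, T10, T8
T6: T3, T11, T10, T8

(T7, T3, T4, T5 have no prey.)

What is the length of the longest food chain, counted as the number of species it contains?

5 species

One longest chain: T4 → T13 → T12 → T10 → T1.
It has 5 species and 4 links.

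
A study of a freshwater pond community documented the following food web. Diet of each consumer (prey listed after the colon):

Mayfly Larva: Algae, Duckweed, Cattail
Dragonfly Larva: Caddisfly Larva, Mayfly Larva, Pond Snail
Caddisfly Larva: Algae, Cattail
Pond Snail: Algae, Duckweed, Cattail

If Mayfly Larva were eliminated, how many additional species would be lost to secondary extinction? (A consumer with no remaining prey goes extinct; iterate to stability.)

0

Remove Mayfly Larva.
Every predator of it retains at least one other prey: Dragonfly Larva still has Caddisfly Larva, Pond Snail.
No consumer loses all prey, so no secondary extinctions occur.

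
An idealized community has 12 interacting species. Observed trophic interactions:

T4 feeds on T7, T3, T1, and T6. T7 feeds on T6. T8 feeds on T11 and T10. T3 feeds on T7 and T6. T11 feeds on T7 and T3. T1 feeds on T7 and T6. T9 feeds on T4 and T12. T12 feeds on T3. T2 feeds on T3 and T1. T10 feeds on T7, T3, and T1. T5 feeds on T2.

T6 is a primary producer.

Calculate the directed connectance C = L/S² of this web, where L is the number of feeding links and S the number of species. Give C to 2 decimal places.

C = 0.15

The web has S = 12 species and L = 22 feeding links.
C = L / S² = 22 / 144 = 0.1528 ≈ 0.15.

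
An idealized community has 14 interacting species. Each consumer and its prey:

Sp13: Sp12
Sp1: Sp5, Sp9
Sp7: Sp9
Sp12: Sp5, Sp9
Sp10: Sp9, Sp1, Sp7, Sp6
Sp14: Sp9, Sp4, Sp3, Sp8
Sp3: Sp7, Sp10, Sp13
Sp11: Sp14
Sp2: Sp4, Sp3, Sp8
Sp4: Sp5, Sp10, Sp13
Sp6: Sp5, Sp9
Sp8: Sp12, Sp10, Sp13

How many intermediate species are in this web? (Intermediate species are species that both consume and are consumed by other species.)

Intermediate species (has both prey and predators): Sp1, Sp7, Sp6, Sp12, Sp10, Sp13, Sp4, Sp3, Sp8, Sp14.
Count: 10.

10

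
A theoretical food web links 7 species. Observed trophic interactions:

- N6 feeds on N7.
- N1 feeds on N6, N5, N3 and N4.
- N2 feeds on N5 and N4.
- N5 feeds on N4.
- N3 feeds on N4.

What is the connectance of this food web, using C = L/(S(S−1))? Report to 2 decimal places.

The web has S = 7 species and L = 9 feeding links.
C = L / (S(S−1)) = 9 / 42 = 0.2143 ≈ 0.21.

C = 0.21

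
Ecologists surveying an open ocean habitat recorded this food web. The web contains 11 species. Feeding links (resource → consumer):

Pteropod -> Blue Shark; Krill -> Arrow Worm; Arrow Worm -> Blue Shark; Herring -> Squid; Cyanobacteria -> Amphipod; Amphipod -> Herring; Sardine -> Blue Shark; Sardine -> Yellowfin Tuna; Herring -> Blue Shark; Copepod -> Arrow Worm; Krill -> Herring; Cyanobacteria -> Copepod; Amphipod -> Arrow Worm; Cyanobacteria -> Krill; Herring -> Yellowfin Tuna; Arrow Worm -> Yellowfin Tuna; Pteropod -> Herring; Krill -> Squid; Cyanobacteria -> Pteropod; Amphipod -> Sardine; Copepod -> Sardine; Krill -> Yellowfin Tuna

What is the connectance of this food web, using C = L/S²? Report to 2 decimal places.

C = 0.18

The web has S = 11 species and L = 22 feeding links.
C = L / S² = 22 / 121 = 0.1818 ≈ 0.18.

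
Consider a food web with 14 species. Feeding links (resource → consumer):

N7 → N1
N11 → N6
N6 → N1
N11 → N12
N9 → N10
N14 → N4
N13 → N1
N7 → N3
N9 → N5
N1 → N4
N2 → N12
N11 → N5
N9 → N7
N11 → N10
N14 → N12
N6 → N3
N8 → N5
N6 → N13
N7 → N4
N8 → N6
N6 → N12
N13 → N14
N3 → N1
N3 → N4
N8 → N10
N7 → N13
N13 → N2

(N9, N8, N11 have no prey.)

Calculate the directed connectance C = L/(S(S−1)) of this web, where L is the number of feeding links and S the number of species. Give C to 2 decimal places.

The web has S = 14 species and L = 27 feeding links.
C = L / (S(S−1)) = 27 / 182 = 0.1484 ≈ 0.15.

C = 0.15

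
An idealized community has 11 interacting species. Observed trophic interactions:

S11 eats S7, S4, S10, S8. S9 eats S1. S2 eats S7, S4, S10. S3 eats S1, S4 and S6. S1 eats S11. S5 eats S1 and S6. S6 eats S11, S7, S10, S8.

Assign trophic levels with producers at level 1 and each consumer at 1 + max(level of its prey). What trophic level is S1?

S10 is a producer → level 1.
S11 eats S10 (level 1); other prey at levels: S7 1, S8 1, S4 1 → level 2.
S1 eats S11 → level 3.

Trophic level 3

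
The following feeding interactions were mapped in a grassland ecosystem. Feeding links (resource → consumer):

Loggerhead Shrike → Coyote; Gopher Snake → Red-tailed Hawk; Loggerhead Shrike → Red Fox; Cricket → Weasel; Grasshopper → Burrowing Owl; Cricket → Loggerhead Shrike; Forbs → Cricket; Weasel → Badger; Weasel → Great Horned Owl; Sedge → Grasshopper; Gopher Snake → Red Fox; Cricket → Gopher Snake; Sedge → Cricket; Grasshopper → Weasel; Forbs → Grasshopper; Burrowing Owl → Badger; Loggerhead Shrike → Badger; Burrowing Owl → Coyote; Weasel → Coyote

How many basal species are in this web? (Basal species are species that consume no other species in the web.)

Basal species (no prey listed): Sedge, Forbs.
Count: 2.

2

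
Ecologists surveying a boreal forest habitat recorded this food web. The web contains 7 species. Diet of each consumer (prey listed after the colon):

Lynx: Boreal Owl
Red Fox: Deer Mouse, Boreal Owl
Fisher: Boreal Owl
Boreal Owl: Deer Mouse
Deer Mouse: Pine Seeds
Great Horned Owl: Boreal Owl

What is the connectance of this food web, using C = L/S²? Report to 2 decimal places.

C = 0.14

The web has S = 7 species and L = 7 feeding links.
C = L / S² = 7 / 49 = 0.1429 ≈ 0.14.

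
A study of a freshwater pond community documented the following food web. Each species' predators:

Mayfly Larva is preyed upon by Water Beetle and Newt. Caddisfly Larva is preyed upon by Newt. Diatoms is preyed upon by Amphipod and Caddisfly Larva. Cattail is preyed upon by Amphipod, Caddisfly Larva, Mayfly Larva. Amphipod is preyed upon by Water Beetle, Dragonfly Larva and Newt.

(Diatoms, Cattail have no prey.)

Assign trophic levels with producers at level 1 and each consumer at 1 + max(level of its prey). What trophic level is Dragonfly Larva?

Trophic level 3

Diatoms is a producer → level 1.
Amphipod eats Diatoms (level 1); other prey at levels: Cattail 1 → level 2.
Dragonfly Larva eats Amphipod → level 3.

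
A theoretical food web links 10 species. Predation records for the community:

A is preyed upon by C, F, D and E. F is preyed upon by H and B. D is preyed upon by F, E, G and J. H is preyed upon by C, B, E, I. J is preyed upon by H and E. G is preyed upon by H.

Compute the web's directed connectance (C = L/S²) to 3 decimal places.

C = 0.170

The web has S = 10 species and L = 17 feeding links.
C = L / S² = 17 / 100 = 0.1700 ≈ 0.170.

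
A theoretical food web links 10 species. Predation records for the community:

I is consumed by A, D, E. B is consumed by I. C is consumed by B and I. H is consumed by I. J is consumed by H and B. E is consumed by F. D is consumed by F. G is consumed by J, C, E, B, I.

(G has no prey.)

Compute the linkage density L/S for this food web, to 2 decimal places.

There are L = 16 links among S = 10 species.
L/S = 16/10 = 1.6000 ≈ 1.60.

L/S = 1.60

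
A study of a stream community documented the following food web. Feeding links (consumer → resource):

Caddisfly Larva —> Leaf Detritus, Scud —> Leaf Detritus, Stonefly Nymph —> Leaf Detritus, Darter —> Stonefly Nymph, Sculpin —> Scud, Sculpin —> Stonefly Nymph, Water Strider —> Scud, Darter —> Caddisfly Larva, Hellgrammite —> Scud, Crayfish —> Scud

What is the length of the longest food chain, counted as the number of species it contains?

One longest chain: Leaf Detritus → Scud → Water Strider.
It has 3 species and 2 links.

3 species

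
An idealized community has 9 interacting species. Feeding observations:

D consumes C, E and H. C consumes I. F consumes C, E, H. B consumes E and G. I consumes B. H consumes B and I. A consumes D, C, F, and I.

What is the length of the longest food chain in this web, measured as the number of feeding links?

5 links

One longest chain: E → B → I → C → F → A.
It has 6 species and 5 links.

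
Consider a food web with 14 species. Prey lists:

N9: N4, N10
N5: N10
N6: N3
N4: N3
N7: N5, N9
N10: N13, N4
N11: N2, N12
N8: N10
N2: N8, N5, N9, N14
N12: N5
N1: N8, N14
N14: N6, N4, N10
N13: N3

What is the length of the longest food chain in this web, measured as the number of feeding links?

One longest chain: N3 → N13 → N10 → N14 → N2 → N11.
It has 6 species and 5 links.

5 links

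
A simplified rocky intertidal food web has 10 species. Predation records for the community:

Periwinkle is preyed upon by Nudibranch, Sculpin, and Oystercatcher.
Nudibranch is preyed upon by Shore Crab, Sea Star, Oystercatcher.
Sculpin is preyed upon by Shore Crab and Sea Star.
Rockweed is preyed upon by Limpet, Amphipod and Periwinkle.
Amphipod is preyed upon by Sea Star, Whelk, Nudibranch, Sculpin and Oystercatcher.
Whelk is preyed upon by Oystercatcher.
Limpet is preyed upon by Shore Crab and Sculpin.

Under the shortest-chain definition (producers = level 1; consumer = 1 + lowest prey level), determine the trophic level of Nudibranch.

Rockweed is a producer → level 1.
Periwinkle eats Rockweed → level 2.
Nudibranch eats Periwinkle → level 3.
No prey of Nudibranch is below level 2, so 3 is the minimum.

Trophic level 3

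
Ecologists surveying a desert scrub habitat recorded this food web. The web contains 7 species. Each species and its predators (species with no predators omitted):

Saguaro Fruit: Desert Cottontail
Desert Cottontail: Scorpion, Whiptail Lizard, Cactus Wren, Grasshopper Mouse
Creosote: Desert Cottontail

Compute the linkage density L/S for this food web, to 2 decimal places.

L/S = 0.86

There are L = 6 links among S = 7 species.
L/S = 6/7 = 0.8571 ≈ 0.86.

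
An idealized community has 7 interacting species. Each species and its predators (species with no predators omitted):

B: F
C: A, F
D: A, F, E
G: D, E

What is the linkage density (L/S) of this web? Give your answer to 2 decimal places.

There are L = 8 links among S = 7 species.
L/S = 8/7 = 1.1429 ≈ 1.14.

L/S = 1.14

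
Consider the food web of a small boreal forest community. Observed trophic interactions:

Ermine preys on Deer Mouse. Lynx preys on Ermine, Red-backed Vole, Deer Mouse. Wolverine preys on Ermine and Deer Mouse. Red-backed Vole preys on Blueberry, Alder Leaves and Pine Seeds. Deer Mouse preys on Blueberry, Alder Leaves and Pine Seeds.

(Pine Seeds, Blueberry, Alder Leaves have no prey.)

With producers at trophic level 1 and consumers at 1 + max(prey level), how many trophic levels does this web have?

4

Producers (level 1): Pine Seeds, Blueberry, Alder Leaves.
Pine Seeds → Deer Mouse → Ermine → Lynx gives Lynx level 4.
No species has a prey at level 4, so no species reaches level 5.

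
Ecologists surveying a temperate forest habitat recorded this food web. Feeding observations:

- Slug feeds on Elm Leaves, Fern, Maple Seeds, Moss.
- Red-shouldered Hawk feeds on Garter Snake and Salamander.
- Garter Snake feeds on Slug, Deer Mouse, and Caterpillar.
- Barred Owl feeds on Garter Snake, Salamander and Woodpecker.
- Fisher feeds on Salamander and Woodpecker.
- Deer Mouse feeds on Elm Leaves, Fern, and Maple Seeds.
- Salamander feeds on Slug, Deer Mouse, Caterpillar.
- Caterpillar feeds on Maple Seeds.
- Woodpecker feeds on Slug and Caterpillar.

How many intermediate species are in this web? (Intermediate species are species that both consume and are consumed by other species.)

6

Intermediate species (has both prey and predators): Caterpillar, Deer Mouse, Slug, Garter Snake, Woodpecker, Salamander.
Count: 6.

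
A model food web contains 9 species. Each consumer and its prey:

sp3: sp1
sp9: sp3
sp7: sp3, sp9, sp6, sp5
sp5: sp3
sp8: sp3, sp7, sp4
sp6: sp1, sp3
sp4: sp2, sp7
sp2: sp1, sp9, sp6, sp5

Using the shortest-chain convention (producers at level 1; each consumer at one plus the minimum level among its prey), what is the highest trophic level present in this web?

Producers (level 1): sp1.
Following each consumer down to its lowest-level prey: sp1 → sp3 → sp9 (levels 1 through 3).
All prey of sp9 (sp3 2) are at level 2 or above, so sp9 is at level 1 + 2 = 3.
Every consumer has at least one prey at level 2 or below, so none exceeds level 3.

3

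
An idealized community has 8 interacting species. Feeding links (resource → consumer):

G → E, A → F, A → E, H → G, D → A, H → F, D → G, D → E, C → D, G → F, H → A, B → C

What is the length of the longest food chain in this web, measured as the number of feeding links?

One longest chain: B → C → D → A → E.
It has 5 species and 4 links.

4 links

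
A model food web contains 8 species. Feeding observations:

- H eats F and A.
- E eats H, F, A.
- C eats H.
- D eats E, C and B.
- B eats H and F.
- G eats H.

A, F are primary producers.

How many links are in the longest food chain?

3 links

One longest chain: A → H → E → D.
It has 4 species and 3 links.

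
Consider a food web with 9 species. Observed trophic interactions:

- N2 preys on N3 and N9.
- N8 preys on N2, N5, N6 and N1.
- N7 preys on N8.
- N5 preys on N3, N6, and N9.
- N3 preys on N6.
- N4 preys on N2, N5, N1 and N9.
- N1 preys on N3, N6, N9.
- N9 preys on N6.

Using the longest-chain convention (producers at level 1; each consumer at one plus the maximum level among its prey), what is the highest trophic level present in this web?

5

Producers (level 1): N6.
N6 → N9 → N5 → N8 → N7 gives N7 level 5.
No species has a prey at level 5, so no species reaches level 6.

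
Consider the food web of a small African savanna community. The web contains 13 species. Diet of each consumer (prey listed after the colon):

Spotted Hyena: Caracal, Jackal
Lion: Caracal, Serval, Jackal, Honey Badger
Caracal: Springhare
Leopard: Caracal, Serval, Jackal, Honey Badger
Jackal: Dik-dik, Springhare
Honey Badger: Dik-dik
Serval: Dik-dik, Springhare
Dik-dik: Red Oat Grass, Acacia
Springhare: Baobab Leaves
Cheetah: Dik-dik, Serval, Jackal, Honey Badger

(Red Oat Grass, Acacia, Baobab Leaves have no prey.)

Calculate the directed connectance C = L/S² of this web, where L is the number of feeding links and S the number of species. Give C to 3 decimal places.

C = 0.136

The web has S = 13 species and L = 23 feeding links.
C = L / S² = 23 / 169 = 0.1361 ≈ 0.136.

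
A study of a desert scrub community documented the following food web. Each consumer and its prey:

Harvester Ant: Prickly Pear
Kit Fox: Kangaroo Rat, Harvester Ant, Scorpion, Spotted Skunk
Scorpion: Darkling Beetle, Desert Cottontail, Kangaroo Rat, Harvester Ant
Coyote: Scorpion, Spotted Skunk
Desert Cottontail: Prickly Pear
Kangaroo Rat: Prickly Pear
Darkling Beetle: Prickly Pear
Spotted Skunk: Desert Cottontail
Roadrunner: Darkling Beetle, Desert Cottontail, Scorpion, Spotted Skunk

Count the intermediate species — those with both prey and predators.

Intermediate species (has both prey and predators): Darkling Beetle, Desert Cottontail, Kangaroo Rat, Harvester Ant, Scorpion, Spotted Skunk.
Count: 6.

6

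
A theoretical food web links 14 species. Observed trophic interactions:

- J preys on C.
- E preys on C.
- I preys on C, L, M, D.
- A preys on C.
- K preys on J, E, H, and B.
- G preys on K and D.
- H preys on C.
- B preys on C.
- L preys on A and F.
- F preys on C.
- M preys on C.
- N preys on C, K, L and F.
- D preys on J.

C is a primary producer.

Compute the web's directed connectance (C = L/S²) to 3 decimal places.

C = 0.122

The web has S = 14 species and L = 24 feeding links.
C = L / S² = 24 / 196 = 0.1224 ≈ 0.122.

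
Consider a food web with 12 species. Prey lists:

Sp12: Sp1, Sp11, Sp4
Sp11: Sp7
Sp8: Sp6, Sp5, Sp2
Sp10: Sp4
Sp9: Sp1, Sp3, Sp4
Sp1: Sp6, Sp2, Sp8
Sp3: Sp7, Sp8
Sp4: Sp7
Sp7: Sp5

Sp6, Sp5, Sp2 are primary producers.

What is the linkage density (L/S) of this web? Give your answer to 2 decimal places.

L/S = 1.50

There are L = 18 links among S = 12 species.
L/S = 18/12 = 1.5000 ≈ 1.50.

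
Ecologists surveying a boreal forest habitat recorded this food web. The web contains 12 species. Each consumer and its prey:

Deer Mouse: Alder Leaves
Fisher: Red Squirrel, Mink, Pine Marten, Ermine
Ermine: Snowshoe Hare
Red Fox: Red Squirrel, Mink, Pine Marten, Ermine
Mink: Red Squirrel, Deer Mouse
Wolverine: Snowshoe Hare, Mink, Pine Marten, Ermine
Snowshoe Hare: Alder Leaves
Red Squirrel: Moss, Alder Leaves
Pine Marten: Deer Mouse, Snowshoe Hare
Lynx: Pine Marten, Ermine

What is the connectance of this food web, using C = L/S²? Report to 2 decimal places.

The web has S = 12 species and L = 23 feeding links.
C = L / S² = 23 / 144 = 0.1597 ≈ 0.16.

C = 0.16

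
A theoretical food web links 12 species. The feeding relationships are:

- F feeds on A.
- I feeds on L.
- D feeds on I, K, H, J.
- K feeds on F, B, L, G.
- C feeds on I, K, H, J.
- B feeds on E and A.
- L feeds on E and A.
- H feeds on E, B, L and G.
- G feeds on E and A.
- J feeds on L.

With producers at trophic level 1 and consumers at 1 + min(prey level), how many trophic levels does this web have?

Producers (level 1): A, E.
Following each consumer down to its lowest-level prey: A → F → K (levels 1 through 3).
All prey of K (F 2, B 2, G 2, L 2) are at level 2 or above, so K is at level 1 + 2 = 3.
Every consumer has at least one prey at level 2 or below, so none exceeds level 3.

3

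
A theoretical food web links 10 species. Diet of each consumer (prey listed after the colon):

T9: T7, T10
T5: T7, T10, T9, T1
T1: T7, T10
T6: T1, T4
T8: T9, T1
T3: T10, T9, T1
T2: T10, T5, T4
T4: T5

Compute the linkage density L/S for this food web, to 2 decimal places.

There are L = 19 links among S = 10 species.
L/S = 19/10 = 1.9000 ≈ 1.90.

L/S = 1.90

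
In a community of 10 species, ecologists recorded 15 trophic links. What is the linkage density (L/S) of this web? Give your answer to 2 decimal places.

There are L = 15 links among S = 10 species.
L/S = 15/10 = 1.5000 ≈ 1.50.

L/S = 1.50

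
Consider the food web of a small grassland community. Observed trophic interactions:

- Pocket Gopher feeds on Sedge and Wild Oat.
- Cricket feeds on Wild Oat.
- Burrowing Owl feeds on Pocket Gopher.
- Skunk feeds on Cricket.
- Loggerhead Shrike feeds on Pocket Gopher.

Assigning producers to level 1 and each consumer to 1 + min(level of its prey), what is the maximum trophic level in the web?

3

Producers (level 1): Sedge, Wild Oat.
Following each consumer down to its lowest-level prey: Wild Oat → Cricket → Skunk (levels 1 through 3).
All prey of Skunk (Cricket 2) are at level 2 or above, so Skunk is at level 1 + 2 = 3.
Every consumer has at least one prey at level 2 or below, so none exceeds level 3.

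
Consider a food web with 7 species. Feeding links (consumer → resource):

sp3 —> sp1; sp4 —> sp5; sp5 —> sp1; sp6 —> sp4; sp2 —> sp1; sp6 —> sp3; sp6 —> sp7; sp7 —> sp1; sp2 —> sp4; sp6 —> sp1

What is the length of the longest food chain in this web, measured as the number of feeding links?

3 links

One longest chain: sp1 → sp5 → sp4 → sp2.
It has 4 species and 3 links.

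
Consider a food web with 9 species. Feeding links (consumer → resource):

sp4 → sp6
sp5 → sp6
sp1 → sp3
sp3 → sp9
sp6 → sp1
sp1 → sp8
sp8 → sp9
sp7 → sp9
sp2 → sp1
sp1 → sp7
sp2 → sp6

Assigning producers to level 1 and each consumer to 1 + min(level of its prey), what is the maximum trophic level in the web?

Producers (level 1): sp9.
Following each consumer down to its lowest-level prey: sp9 → sp7 → sp1 → sp6 → sp4 (levels 1 through 5).
All prey of sp4 (sp6 4) are at level 4 or above, so sp4 is at level 1 + 4 = 5.
Every consumer has at least one prey at level 4 or below, so none exceeds level 5.

5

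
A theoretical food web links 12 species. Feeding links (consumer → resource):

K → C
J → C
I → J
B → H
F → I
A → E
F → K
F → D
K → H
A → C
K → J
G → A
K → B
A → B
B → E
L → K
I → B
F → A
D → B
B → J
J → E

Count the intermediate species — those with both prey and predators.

6

Intermediate species (has both prey and predators): J, B, I, A, D, K.
Count: 6.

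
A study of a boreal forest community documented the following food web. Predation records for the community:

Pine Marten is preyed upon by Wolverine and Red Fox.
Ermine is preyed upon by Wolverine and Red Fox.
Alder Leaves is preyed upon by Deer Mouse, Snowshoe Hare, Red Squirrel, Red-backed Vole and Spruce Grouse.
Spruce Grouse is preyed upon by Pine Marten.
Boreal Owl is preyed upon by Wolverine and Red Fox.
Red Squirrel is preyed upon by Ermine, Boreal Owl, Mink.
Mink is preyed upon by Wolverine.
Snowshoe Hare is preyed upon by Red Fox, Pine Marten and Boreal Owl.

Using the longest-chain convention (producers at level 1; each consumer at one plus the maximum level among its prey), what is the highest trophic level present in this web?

4

Producers (level 1): Alder Leaves.
Alder Leaves → Red Squirrel → Boreal Owl → Red Fox gives Red Fox level 4.
No species has a prey at level 4, so no species reaches level 5.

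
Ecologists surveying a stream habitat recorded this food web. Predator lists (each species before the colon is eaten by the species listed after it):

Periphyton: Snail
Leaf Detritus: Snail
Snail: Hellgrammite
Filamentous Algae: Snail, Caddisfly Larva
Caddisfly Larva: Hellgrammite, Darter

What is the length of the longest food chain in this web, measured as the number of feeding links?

2 links

One longest chain: Periphyton → Snail → Hellgrammite.
It has 3 species and 2 links.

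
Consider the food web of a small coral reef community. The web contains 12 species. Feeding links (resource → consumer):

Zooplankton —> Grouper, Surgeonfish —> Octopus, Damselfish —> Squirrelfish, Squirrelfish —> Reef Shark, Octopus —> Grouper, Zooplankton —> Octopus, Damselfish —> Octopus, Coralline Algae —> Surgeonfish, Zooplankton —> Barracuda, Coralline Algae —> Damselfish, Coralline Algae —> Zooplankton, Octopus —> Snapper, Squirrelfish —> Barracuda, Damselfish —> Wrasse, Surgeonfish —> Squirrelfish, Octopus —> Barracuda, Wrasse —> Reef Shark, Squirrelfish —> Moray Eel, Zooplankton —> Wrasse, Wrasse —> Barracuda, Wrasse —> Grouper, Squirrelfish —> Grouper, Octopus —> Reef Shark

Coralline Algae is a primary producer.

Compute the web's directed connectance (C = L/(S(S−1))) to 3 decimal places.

C = 0.174

The web has S = 12 species and L = 23 feeding links.
C = L / (S(S−1)) = 23 / 132 = 0.1742 ≈ 0.174.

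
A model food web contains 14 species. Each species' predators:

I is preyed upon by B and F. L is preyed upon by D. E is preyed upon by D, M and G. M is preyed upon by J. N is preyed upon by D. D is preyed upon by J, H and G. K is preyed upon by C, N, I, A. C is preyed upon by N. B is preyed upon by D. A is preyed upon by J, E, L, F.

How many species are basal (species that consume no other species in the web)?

Basal species (no prey listed): K.
Count: 1.

1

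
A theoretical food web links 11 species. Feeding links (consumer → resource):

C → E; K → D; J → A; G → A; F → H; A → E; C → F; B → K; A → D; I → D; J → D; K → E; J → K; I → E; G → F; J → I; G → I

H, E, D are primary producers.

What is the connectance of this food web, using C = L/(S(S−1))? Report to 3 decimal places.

C = 0.155

The web has S = 11 species and L = 17 feeding links.
C = L / (S(S−1)) = 17 / 110 = 0.1545 ≈ 0.155.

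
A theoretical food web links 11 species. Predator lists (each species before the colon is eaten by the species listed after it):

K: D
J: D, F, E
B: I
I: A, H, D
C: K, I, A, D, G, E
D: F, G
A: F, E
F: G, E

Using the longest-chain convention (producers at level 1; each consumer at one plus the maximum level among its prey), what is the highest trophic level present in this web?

5

Producers (level 1): J, C, B.
C → I → A → F → E gives E level 5.
No species has a prey at level 5, so no species reaches level 6.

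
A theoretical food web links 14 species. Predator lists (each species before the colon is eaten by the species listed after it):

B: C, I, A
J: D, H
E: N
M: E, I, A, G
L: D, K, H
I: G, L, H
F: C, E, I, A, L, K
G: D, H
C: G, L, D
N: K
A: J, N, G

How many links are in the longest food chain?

3 links

One longest chain: B → C → G → D.
It has 4 species and 3 links.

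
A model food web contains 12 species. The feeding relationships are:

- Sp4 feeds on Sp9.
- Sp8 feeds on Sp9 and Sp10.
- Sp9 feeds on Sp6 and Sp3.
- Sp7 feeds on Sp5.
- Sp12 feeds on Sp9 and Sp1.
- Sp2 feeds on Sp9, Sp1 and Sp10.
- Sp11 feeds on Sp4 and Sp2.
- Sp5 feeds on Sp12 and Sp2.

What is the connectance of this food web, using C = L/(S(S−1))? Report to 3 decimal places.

The web has S = 12 species and L = 15 feeding links.
C = L / (S(S−1)) = 15 / 132 = 0.1136 ≈ 0.114.

C = 0.114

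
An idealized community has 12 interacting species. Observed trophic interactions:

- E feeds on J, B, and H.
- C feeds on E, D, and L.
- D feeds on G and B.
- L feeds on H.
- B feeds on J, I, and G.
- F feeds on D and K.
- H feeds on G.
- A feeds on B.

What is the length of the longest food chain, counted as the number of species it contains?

One longest chain: I → B → E → C.
It has 4 species and 3 links.

4 species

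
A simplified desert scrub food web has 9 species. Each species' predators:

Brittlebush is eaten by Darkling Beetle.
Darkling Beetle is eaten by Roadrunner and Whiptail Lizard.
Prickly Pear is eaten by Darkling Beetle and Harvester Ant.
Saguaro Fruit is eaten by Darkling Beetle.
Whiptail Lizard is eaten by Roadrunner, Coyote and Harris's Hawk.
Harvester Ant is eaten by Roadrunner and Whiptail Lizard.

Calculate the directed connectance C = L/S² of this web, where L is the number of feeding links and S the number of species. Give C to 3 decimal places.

C = 0.136

The web has S = 9 species and L = 11 feeding links.
C = L / S² = 11 / 81 = 0.1358 ≈ 0.136.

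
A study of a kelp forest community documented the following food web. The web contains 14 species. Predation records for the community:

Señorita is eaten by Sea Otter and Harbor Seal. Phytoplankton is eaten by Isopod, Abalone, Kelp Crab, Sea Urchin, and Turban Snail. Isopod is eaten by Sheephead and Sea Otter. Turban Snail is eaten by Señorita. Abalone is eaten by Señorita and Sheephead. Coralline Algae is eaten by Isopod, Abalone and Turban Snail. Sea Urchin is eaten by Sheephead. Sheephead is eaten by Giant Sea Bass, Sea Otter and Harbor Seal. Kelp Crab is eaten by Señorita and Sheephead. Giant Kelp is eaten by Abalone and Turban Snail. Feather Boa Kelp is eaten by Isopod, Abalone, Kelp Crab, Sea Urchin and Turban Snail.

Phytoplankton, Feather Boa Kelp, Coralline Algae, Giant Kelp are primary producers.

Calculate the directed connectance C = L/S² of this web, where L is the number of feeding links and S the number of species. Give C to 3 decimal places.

C = 0.143

The web has S = 14 species and L = 28 feeding links.
C = L / S² = 28 / 196 = 0.1429 ≈ 0.143.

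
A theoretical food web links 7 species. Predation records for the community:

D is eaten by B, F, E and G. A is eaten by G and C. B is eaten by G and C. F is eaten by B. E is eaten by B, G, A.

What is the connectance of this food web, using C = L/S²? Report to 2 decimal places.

C = 0.24

The web has S = 7 species and L = 12 feeding links.
C = L / S² = 12 / 49 = 0.2449 ≈ 0.24.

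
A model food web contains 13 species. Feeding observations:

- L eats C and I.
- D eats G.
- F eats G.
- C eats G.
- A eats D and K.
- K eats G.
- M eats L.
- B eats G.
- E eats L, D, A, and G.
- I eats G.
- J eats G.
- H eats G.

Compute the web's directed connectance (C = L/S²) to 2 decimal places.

The web has S = 13 species and L = 17 feeding links.
C = L / S² = 17 / 169 = 0.1006 ≈ 0.10.

C = 0.10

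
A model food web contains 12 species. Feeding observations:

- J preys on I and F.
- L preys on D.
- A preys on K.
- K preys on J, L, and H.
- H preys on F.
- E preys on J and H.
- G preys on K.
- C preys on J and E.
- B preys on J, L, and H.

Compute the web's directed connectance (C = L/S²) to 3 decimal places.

C = 0.111

The web has S = 12 species and L = 16 feeding links.
C = L / S² = 16 / 144 = 0.1111 ≈ 0.111.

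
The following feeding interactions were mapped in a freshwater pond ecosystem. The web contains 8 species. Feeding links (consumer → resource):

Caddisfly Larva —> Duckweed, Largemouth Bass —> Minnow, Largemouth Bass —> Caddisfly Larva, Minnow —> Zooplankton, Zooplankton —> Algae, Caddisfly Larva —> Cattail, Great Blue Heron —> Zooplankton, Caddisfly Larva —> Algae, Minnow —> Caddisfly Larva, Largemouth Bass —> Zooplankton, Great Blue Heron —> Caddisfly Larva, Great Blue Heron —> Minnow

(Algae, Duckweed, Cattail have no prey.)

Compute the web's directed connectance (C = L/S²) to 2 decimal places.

C = 0.19

The web has S = 8 species and L = 12 feeding links.
C = L / S² = 12 / 64 = 0.1875 ≈ 0.19.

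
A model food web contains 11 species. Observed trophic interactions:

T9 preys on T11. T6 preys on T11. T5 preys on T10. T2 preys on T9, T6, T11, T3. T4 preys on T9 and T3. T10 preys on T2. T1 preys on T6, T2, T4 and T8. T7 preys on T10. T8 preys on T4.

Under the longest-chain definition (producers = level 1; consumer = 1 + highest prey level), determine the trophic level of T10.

Trophic level 4

T11 is a producer → level 1.
T6 eats T11 → level 2.
T2 eats T6 (level 2); other prey at levels: T3 1, T11 1, T9 2 → level 3.
T10 eats T2 → level 4.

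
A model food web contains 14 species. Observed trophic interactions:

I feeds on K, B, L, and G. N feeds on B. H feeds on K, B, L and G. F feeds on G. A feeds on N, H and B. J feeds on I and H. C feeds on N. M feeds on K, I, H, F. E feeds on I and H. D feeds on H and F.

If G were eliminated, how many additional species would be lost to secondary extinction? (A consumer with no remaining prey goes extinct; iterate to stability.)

Remove G.
Round 1: F (all prey gone) → extinct.
No further losses. Total secondary extinctions: 1.

1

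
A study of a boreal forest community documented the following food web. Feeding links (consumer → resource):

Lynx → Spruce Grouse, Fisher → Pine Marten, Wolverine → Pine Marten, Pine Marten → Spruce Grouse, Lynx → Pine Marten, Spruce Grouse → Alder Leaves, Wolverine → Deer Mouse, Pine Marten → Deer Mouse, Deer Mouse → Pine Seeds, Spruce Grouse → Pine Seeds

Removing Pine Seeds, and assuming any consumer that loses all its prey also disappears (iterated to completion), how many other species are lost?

1

Remove Pine Seeds.
Round 1: Deer Mouse (all prey gone) → extinct.
No further losses. Total secondary extinctions: 1.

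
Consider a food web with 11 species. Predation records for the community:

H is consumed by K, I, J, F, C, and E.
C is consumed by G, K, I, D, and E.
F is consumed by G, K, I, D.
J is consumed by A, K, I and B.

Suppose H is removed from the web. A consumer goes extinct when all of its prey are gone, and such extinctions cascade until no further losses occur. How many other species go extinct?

Remove H.
Round 1: J (all prey gone), F (all prey gone), C (all prey gone) → extinct.
Round 2: D (all prey gone), B (all prey gone), A (all prey gone), I (all prey gone), G (all prey gone), K (all prey gone), E (all prey gone) → extinct.
No further losses. Total secondary extinctions: 10.

10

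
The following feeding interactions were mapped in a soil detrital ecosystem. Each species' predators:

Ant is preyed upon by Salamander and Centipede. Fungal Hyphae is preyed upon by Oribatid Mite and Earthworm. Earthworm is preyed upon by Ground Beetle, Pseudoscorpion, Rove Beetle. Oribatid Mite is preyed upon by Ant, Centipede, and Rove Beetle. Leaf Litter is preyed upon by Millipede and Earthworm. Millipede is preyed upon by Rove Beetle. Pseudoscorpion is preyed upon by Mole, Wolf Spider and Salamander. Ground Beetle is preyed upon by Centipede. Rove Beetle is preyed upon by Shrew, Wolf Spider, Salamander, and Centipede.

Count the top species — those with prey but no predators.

Top species (has prey, but nothing eats it): Wolf Spider, Mole, Shrew, Centipede, Salamander.
Count: 5.

5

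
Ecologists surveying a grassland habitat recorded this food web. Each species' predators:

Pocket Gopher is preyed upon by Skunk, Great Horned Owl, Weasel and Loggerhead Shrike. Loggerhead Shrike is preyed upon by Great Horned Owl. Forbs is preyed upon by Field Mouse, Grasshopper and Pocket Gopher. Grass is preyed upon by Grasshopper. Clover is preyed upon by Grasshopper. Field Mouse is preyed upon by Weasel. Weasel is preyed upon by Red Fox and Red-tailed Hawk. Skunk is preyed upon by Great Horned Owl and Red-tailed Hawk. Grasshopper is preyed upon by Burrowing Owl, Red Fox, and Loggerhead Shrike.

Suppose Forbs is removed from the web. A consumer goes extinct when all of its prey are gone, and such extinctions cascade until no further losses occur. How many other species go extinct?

Remove Forbs.
Round 1: Pocket Gopher (all prey gone), Field Mouse (all prey gone) → extinct.
Round 2: Skunk (all prey gone), Weasel (all prey gone) → extinct.
Round 3: Red-tailed Hawk (all prey gone) → extinct.
No further losses. Total secondary extinctions: 5.

5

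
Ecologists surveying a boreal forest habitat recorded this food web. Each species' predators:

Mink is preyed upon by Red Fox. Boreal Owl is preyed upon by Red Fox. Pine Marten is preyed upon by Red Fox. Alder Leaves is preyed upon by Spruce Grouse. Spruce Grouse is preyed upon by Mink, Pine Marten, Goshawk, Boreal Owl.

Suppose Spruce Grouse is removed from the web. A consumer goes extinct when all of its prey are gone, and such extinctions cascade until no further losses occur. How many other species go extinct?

Remove Spruce Grouse.
Round 1: Goshawk (all prey gone), Mink (all prey gone), Boreal Owl (all prey gone), Pine Marten (all prey gone) → extinct.
Round 2: Red Fox (all prey gone) → extinct.
No further losses. Total secondary extinctions: 5.

5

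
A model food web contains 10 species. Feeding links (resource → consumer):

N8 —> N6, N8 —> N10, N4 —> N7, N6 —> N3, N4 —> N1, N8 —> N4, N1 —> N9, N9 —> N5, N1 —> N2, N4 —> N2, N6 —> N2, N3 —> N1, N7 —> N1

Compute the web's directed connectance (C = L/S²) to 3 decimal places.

C = 0.130

The web has S = 10 species and L = 13 feeding links.
C = L / S² = 13 / 100 = 0.1300 ≈ 0.130.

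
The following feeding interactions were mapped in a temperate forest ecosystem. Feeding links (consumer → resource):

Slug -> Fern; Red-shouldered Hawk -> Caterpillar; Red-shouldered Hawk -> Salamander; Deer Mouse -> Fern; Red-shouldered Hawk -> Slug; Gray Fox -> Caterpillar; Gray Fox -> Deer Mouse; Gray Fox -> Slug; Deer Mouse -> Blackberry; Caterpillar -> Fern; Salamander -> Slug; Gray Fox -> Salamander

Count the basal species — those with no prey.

2

Basal species (no prey listed): Fern, Blackberry.
Count: 2.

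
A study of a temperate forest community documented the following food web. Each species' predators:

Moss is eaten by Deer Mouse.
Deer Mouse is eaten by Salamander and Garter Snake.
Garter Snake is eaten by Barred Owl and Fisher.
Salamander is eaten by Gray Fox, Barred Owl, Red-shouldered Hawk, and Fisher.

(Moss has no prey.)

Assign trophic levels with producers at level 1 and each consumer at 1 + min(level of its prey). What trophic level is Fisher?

Moss is a producer → level 1.
Deer Mouse eats Moss → level 2.
Salamander eats Deer Mouse → level 3.
Fisher eats Salamander → level 4.
No prey of Fisher is below level 3, so 4 is the minimum.

Trophic level 4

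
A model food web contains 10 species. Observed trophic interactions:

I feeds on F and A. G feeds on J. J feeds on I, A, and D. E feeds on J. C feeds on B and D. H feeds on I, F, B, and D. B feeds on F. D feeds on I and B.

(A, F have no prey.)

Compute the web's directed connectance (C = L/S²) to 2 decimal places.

C = 0.16

The web has S = 10 species and L = 16 feeding links.
C = L / S² = 16 / 100 = 0.1600 ≈ 0.16.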